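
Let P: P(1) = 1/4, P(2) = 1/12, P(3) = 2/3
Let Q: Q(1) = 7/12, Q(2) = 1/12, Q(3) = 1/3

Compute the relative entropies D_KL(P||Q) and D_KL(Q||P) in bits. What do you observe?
D_KL(P||Q) = 0.3611 bits, D_KL(Q||P) = 0.3797 bits. The two directions give different values (D_KL(Q||P) exceeds D_KL(P||Q) by 0.0186 bits): KL divergence is asymmetric.

D_KL(P||Q) = Σ P(x) log₂(P(x)/Q(x))

Computing term by term:
  P(1)·log₂(P(1)/Q(1)) = (1/4)·log₂((1/4)/(7/12)) = -0.30560
  P(2)·log₂(P(2)/Q(2)) = (1/12)·log₂((1/12)/(1/12)) = 0.00000
  P(3)·log₂(P(3)/Q(3)) = (2/3)·log₂((2/3)/(1/3)) = 0.66667

D_KL(P||Q) = -0.30560 + 0.00000 + 0.66667 = 0.36107 ≈ 0.3611 bits

D_KL(Q||P) = Σ Q(x) log₂(Q(x)/P(x))

Computing term by term:
  Q(1)·log₂(Q(1)/P(1)) = (7/12)·log₂((7/12)/(1/4)) = 0.71306
  Q(2)·log₂(Q(2)/P(2)) = (1/12)·log₂((1/12)/(1/12)) = 0.00000
  Q(3)·log₂(Q(3)/P(3)) = (1/3)·log₂((1/3)/(2/3)) = -0.33333

D_KL(Q||P) = 0.71306 + 0.00000 - 0.33333 = 0.37973 ≈ 0.3797 bits

These are NOT equal (difference: 0.0186 bits). KL divergence is asymmetric: D_KL(P||Q) ≠ D_KL(Q||P) in general.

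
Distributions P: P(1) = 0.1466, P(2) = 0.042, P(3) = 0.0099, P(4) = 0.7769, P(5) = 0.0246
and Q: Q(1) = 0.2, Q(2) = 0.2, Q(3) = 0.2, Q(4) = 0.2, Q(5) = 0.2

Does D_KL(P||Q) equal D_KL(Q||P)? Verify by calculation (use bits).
D_KL(P||Q) = 1.2434 bits, D_KL(Q||P) = 1.6203 bits. No — D_KL(P||Q) ≠ D_KL(Q||P) for this pair.

D_KL(P||Q) = Σ P(x) log₂(P(x)/Q(x))

Computing term by term:
  P(1)·log₂(P(1)/Q(1)) = 0.1466·log₂(0.1466/0.2) = -0.06569
  P(2)·log₂(P(2)/Q(2)) = 0.042·log₂(0.042/0.2) = -0.09456
  P(3)·log₂(P(3)/Q(3)) = 0.0099·log₂(0.0099/0.2) = -0.04293
  P(4)·log₂(P(4)/Q(4)) = 0.7769·log₂(0.7769/0.2) = 1.52096
  P(5)·log₂(P(5)/Q(5)) = 0.0246·log₂(0.0246/0.2) = -0.07437

D_KL(P||Q) = -0.06569 - 0.09456 - 0.04293 + 1.52096 - 0.07437 = 1.24341 ≈ 1.2434 bits

D_KL(Q||P) = Σ Q(x) log₂(Q(x)/P(x))

Computing term by term:
  Q(1)·log₂(Q(1)/P(1)) = 0.2·log₂(0.2/0.1466) = 0.08962
  Q(2)·log₂(Q(2)/P(2)) = 0.2·log₂(0.2/0.042) = 0.45031
  Q(3)·log₂(Q(3)/P(3)) = 0.2·log₂(0.2/0.0099) = 0.86729
  Q(4)·log₂(Q(4)/P(4)) = 0.2·log₂(0.2/0.7769) = -0.39155
  Q(5)·log₂(Q(5)/P(5)) = 0.2·log₂(0.2/0.0246) = 0.60465

D_KL(Q||P) = 0.08962 + 0.45031 + 0.86729 - 0.39155 + 0.60465 = 1.62032 ≈ 1.6203 bits

These are NOT equal (difference: 0.3769 bits). KL divergence is asymmetric: D_KL(P||Q) ≠ D_KL(Q||P) in general.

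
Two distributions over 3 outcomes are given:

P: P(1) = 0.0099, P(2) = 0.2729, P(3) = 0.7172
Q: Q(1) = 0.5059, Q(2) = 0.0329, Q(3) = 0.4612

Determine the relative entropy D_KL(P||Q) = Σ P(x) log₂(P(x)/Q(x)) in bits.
1.2336 bits

D_KL(P||Q) = Σ P(x) log₂(P(x)/Q(x))

Computing term by term:
  P(1)·log₂(P(1)/Q(1)) = 0.0099·log₂(0.0099/0.5059) = -0.05619
  P(2)·log₂(P(2)/Q(2)) = 0.2729·log₂(0.2729/0.0329) = 0.83295
  P(3)·log₂(P(3)/Q(3)) = 0.7172·log₂(0.7172/0.4612) = 0.45684

D_KL(P||Q) = -0.05619 + 0.83295 + 0.45684 = 1.23360 ≈ 1.2336 bits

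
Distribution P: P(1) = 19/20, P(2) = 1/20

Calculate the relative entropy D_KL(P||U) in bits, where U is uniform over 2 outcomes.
0.7136 bits

U(i) = 1/2 for all i

D_KL(P||U) = Σ P(x) log₂(P(x) / (1/2))
           = Σ P(x) log₂(P(x)) + log₂(2)
           = log₂(2) - H(P)

H(P) = -Σ P(x) log₂(P(x)):
  -P(1)·log₂(P(1)) = -(19/20)·log₂(19/20) = 0.07030
  -P(2)·log₂(P(2)) = -(1/20)·log₂(1/20) = 0.21610
H(P) = 0.07030 + 0.21610 = 0.28640 bits

log₂(2) = 1.00000 bits

D_KL(P||U) = 1.00000 - 0.28640 = 0.71360 ≈ 0.7136 bits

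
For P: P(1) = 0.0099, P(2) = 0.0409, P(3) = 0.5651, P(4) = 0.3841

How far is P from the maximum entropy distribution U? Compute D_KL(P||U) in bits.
0.7499 bits

U(i) = 1/4 for all i

D_KL(P||U) = Σ P(x) log₂(P(x) / (1/4))
           = Σ P(x) log₂(P(x)) + log₂(4)
           = log₂(4) - H(P)

H(P) = -Σ P(x) log₂(P(x)):
  -P(1)·log₂(P(1)) = -(0.0099)·log₂(0.0099) = 0.06592
  -P(2)·log₂(P(2)) = -(0.0409)·log₂(0.0409) = 0.18862
  -P(3)·log₂(P(3)) = -(0.5651)·log₂(0.5651) = 0.46532
  -P(4)·log₂(P(4)) = -(0.3841)·log₂(0.3841) = 0.53023
H(P) = 0.06592 + 0.18862 + 0.46532 + 0.53023 = 1.25009 bits

log₂(4) = 2.00000 bits

D_KL(P||U) = 2.00000 - 1.25009 = 0.74991 ≈ 0.7499 bits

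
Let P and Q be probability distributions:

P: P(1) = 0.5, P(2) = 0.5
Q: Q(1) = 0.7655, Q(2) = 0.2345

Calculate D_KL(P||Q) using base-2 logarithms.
0.2389 bits

D_KL(P||Q) = Σ P(x) log₂(P(x)/Q(x))

Computing term by term:
  P(1)·log₂(P(1)/Q(1)) = 0.5·log₂(0.5/0.7655) = -0.30724
  P(2)·log₂(P(2)/Q(2)) = 0.5·log₂(0.5/0.2345) = 0.54617

D_KL(P||Q) = -0.30724 + 0.54617 = 0.23893 ≈ 0.2389 bits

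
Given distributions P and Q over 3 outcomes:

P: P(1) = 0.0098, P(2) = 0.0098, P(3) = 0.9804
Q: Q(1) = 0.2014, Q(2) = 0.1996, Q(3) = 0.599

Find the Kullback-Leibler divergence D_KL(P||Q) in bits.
0.6115 bits

D_KL(P||Q) = Σ P(x) log₂(P(x)/Q(x))

Computing term by term:
  P(1)·log₂(P(1)/Q(1)) = 0.0098·log₂(0.0098/0.2014) = -0.04274
  P(2)·log₂(P(2)/Q(2)) = 0.0098·log₂(0.0098/0.1996) = -0.04261
  P(3)·log₂(P(3)/Q(3)) = 0.9804·log₂(0.9804/0.599) = 0.69688

D_KL(P||Q) = -0.04274 - 0.04261 + 0.69688 = 0.61153 ≈ 0.6115 bits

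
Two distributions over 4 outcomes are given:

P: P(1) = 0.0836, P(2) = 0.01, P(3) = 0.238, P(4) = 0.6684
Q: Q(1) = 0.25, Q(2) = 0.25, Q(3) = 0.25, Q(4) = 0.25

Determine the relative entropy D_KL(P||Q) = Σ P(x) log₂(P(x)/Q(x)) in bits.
0.7529 bits

D_KL(P||Q) = Σ P(x) log₂(P(x)/Q(x))

Computing term by term:
  P(1)·log₂(P(1)/Q(1)) = 0.0836·log₂(0.0836/0.25) = -0.13212
  P(2)·log₂(P(2)/Q(2)) = 0.01·log₂(0.01/0.25) = -0.04644
  P(3)·log₂(P(3)/Q(3)) = 0.238·log₂(0.238/0.25) = -0.01689
  P(4)·log₂(P(4)/Q(4)) = 0.6684·log₂(0.6684/0.25) = 0.94831

D_KL(P||Q) = -0.13212 - 0.04644 - 0.01689 + 0.94831 = 0.75286 ≈ 0.7529 bits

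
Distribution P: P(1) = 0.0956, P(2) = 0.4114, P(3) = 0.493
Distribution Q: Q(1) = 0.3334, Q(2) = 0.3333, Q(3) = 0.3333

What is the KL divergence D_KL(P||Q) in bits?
0.2311 bits

D_KL(P||Q) = Σ P(x) log₂(P(x)/Q(x))

Computing term by term:
  P(1)·log₂(P(1)/Q(1)) = 0.0956·log₂(0.0956/0.3334) = -0.17229
  P(2)·log₂(P(2)/Q(2)) = 0.4114·log₂(0.4114/0.3333) = 0.12495
  P(3)·log₂(P(3)/Q(3)) = 0.493·log₂(0.493/0.3333) = 0.27843

D_KL(P||Q) = -0.17229 + 0.12495 + 0.27843 = 0.23109 ≈ 0.2311 bits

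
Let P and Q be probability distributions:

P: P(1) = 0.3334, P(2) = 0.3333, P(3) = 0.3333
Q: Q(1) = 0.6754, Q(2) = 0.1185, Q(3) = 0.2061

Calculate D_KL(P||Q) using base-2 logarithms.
0.3888 bits

D_KL(P||Q) = Σ P(x) log₂(P(x)/Q(x))

Computing term by term:
  P(1)·log₂(P(1)/Q(1)) = 0.3334·log₂(0.3334/0.6754) = -0.33956
  P(2)·log₂(P(2)/Q(2)) = 0.3333·log₂(0.3333/0.1185) = 0.49726
  P(3)·log₂(P(3)/Q(3)) = 0.3333·log₂(0.3333/0.2061) = 0.23114

D_KL(P||Q) = -0.33956 + 0.49726 + 0.23114 = 0.38884 ≈ 0.3888 bits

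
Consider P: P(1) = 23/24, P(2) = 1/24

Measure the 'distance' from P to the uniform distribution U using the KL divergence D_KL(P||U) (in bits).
0.7501 bits

U(i) = 1/2 for all i

D_KL(P||U) = Σ P(x) log₂(P(x) / (1/2))
           = Σ P(x) log₂(P(x)) + log₂(2)
           = log₂(2) - H(P)

H(P) = -Σ P(x) log₂(P(x)):
  -P(1)·log₂(P(1)) = -(23/24)·log₂(23/24) = 0.05884
  -P(2)·log₂(P(2)) = -(1/24)·log₂(1/24) = 0.19104
H(P) = 0.05884 + 0.19104 = 0.24988 bits

log₂(2) = 1.00000 bits

D_KL(P||U) = 1.00000 - 0.24988 = 0.75012 ≈ 0.7501 bits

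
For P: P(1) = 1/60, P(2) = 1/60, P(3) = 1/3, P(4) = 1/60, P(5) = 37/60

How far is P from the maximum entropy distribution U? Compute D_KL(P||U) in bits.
1.0682 bits

U(i) = 1/5 for all i

D_KL(P||U) = Σ P(x) log₂(P(x) / (1/5))
           = Σ P(x) log₂(P(x)) + log₂(5)
           = log₂(5) - H(P)

H(P) = -Σ P(x) log₂(P(x)):
  -P(1)·log₂(P(1)) = -(1/60)·log₂(1/60) = 0.09845
  -P(2)·log₂(P(2)) = -(1/60)·log₂(1/60) = 0.09845
  -P(3)·log₂(P(3)) = -(1/3)·log₂(1/3) = 0.52832
  -P(4)·log₂(P(4)) = -(1/60)·log₂(1/60) = 0.09845
  -P(5)·log₂(P(5)) = -(37/60)·log₂(37/60) = 0.43009
H(P) = 0.09845 + 0.09845 + 0.52832 + 0.09845 + 0.43009 = 1.25376 bits

log₂(5) = 2.32193 bits

D_KL(P||U) = 2.32193 - 1.25376 = 1.06817 ≈ 1.0682 bits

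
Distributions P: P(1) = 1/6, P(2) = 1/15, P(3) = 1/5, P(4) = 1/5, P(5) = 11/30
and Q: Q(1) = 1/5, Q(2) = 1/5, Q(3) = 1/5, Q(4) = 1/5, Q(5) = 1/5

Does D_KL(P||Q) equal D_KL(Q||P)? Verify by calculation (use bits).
D_KL(P||Q) = 0.1711 bits, D_KL(Q||P) = 0.1947 bits. No — D_KL(P||Q) ≠ D_KL(Q||P) for this pair.

D_KL(P||Q) = Σ P(x) log₂(P(x)/Q(x))

Computing term by term:
  P(1)·log₂(P(1)/Q(1)) = (1/6)·log₂((1/6)/(1/5)) = -0.04384
  P(2)·log₂(P(2)/Q(2)) = (1/15)·log₂((1/15)/(1/5)) = -0.10566
  P(3)·log₂(P(3)/Q(3)) = (1/5)·log₂((1/5)/(1/5)) = 0.00000
  P(4)·log₂(P(4)/Q(4)) = (1/5)·log₂((1/5)/(1/5)) = 0.00000
  P(5)·log₂(P(5)/Q(5)) = (11/30)·log₂((11/30)/(1/5)) = 0.32064

D_KL(P||Q) = -0.04384 - 0.10566 + 0.00000 + 0.00000 + 0.32064 = 0.17114 ≈ 0.1711 bits

D_KL(Q||P) = Σ Q(x) log₂(Q(x)/P(x))

Computing term by term:
  Q(1)·log₂(Q(1)/P(1)) = (1/5)·log₂((1/5)/(1/6)) = 0.05261
  Q(2)·log₂(Q(2)/P(2)) = (1/5)·log₂((1/5)/(1/15)) = 0.31699
  Q(3)·log₂(Q(3)/P(3)) = (1/5)·log₂((1/5)/(1/5)) = 0.00000
  Q(4)·log₂(Q(4)/P(4)) = (1/5)·log₂((1/5)/(1/5)) = 0.00000
  Q(5)·log₂(Q(5)/P(5)) = (1/5)·log₂((1/5)/(11/30)) = -0.17489

D_KL(Q||P) = 0.05261 + 0.31699 + 0.00000 + 0.00000 - 0.17489 = 0.19471 ≈ 0.1947 bits

These are NOT equal (difference: 0.0236 bits). KL divergence is asymmetric: D_KL(P||Q) ≠ D_KL(Q||P) in general.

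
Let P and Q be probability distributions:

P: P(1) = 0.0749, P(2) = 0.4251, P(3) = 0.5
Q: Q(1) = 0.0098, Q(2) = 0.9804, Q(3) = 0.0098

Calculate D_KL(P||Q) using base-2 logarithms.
2.5438 bits

D_KL(P||Q) = Σ P(x) log₂(P(x)/Q(x))

Computing term by term:
  P(1)·log₂(P(1)/Q(1)) = 0.0749·log₂(0.0749/0.0098) = 0.21976
  P(2)·log₂(P(2)/Q(2)) = 0.4251·log₂(0.4251/0.9804) = -0.51249
  P(3)·log₂(P(3)/Q(3)) = 0.5·log₂(0.5/0.0098) = 2.83650

D_KL(P||Q) = 0.21976 - 0.51249 + 2.83650 = 2.54377 ≈ 2.5438 bits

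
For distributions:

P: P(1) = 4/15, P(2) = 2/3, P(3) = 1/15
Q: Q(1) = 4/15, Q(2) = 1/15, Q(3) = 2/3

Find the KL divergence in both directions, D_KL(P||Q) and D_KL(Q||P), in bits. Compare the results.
D_KL(P||Q) = 1.9932 bits, D_KL(Q||P) = 1.9932 bits. The two directions give exactly the same value for this pair.

D_KL(P||Q) = Σ P(x) log₂(P(x)/Q(x))

Computing term by term:
  P(1)·log₂(P(1)/Q(1)) = (4/15)·log₂((4/15)/(4/15)) = 0.00000
  P(2)·log₂(P(2)/Q(2)) = (2/3)·log₂((2/3)/(1/15)) = 2.21462
  P(3)·log₂(P(3)/Q(3)) = (1/15)·log₂((1/15)/(2/3)) = -0.22146

D_KL(P||Q) = 0.00000 + 2.21462 - 0.22146 = 1.99316 ≈ 1.9932 bits

D_KL(Q||P) = Σ Q(x) log₂(Q(x)/P(x))

Computing term by term:
  Q(1)·log₂(Q(1)/P(1)) = (4/15)·log₂((4/15)/(4/15)) = 0.00000
  Q(2)·log₂(Q(2)/P(2)) = (1/15)·log₂((1/15)/(2/3)) = -0.22146
  Q(3)·log₂(Q(3)/P(3)) = (2/3)·log₂((2/3)/(1/15)) = 2.21462

D_KL(Q||P) = 0.00000 - 0.22146 + 2.21462 = 1.99316 ≈ 1.9932 bits

These ARE equal here. Q is P with outcomes relabeled (Q(2) = P(3), Q(3) = P(2)) by a relabeling that is its own inverse, so the two sums contain exactly the same terms in a different order. This is a special case — KL divergence is not symmetric in general: D_KL(P||Q) ≠ D_KL(Q||P) for most P, Q.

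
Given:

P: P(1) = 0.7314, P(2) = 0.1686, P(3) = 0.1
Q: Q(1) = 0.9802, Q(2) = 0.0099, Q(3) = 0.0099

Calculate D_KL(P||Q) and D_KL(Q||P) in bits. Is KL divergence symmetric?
D_KL(P||Q) = 0.7143 bits, D_KL(Q||P) = 0.3405 bits. No, KL divergence is not symmetric.

D_KL(P||Q) = Σ P(x) log₂(P(x)/Q(x))

Computing term by term:
  P(1)·log₂(P(1)/Q(1)) = 0.7314·log₂(0.7314/0.9802) = -0.30895
  P(2)·log₂(P(2)/Q(2)) = 0.1686·log₂(0.1686/0.0099) = 0.68958
  P(3)·log₂(P(3)/Q(3)) = 0.1·log₂(0.1/0.0099) = 0.33364

D_KL(P||Q) = -0.30895 + 0.68958 + 0.33364 = 0.71427 ≈ 0.7143 bits

D_KL(Q||P) = Σ Q(x) log₂(Q(x)/P(x))

Computing term by term:
  Q(1)·log₂(Q(1)/P(1)) = 0.9802·log₂(0.9802/0.7314) = 0.41405
  Q(2)·log₂(Q(2)/P(2)) = 0.0099·log₂(0.0099/0.1686) = -0.04049
  Q(3)·log₂(Q(3)/P(3)) = 0.0099·log₂(0.0099/0.1) = -0.03303

D_KL(Q||P) = 0.41405 - 0.04049 - 0.03303 = 0.34053 ≈ 0.3405 bits

These are NOT equal (difference: 0.3738 bits). KL divergence is asymmetric: D_KL(P||Q) ≠ D_KL(Q||P) in general.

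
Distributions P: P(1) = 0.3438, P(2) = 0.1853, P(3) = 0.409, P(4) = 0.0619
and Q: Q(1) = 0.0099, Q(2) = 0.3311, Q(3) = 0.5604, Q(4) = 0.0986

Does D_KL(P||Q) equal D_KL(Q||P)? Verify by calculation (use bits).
D_KL(P||Q) = 1.3770 bits, D_KL(Q||P) = 0.5474 bits. No — D_KL(P||Q) ≠ D_KL(Q||P) for this pair.

D_KL(P||Q) = Σ P(x) log₂(P(x)/Q(x))

Computing term by term:
  P(1)·log₂(P(1)/Q(1)) = 0.3438·log₂(0.3438/0.0099) = 1.75957
  P(2)·log₂(P(2)/Q(2)) = 0.1853·log₂(0.1853/0.3311) = -0.15517
  P(3)·log₂(P(3)/Q(3)) = 0.409·log₂(0.409/0.5604) = -0.18583
  P(4)·log₂(P(4)/Q(4)) = 0.0619·log₂(0.0619/0.0986) = -0.04158

D_KL(P||Q) = 1.75957 - 0.15517 - 0.18583 - 0.04158 = 1.37699 ≈ 1.3770 bits

D_KL(Q||P) = Σ Q(x) log₂(Q(x)/P(x))

Computing term by term:
  Q(1)·log₂(Q(1)/P(1)) = 0.0099·log₂(0.0099/0.3438) = -0.05067
  Q(2)·log₂(Q(2)/P(2)) = 0.3311·log₂(0.3311/0.1853) = 0.27726
  Q(3)·log₂(Q(3)/P(3)) = 0.5604·log₂(0.5604/0.409) = 0.25462
  Q(4)·log₂(Q(4)/P(4)) = 0.0986·log₂(0.0986/0.0619) = 0.06622

D_KL(Q||P) = -0.05067 + 0.27726 + 0.25462 + 0.06622 = 0.54743 ≈ 0.5474 bits

These are NOT equal (difference: 0.8296 bits). KL divergence is asymmetric: D_KL(P||Q) ≠ D_KL(Q||P) in general.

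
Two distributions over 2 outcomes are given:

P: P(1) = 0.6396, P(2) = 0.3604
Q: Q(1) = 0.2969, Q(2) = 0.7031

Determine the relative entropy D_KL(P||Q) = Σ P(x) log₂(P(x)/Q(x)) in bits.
0.3607 bits

D_KL(P||Q) = Σ P(x) log₂(P(x)/Q(x))

Computing term by term:
  P(1)·log₂(P(1)/Q(1)) = 0.6396·log₂(0.6396/0.2969) = 0.70816
  P(2)·log₂(P(2)/Q(2)) = 0.3604·log₂(0.3604/0.7031) = -0.34747

D_KL(P||Q) = 0.70816 - 0.34747 = 0.36069 ≈ 0.3607 bits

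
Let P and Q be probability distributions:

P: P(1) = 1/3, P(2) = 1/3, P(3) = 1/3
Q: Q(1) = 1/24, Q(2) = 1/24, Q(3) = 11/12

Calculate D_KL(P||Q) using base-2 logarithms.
1.5135 bits

D_KL(P||Q) = Σ P(x) log₂(P(x)/Q(x))

Computing term by term:
  P(1)·log₂(P(1)/Q(1)) = (1/3)·log₂((1/3)/(1/24)) = 1.00000
  P(2)·log₂(P(2)/Q(2)) = (1/3)·log₂((1/3)/(1/24)) = 1.00000
  P(3)·log₂(P(3)/Q(3)) = (1/3)·log₂((1/3)/(11/12)) = -0.48648

D_KL(P||Q) = 1.00000 + 1.00000 - 0.48648 = 1.51352 ≈ 1.5135 bits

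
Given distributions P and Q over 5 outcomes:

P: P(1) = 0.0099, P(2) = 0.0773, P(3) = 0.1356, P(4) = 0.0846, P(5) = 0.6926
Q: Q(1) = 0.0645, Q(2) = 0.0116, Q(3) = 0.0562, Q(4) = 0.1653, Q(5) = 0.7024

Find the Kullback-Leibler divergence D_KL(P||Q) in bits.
0.2613 bits

D_KL(P||Q) = Σ P(x) log₂(P(x)/Q(x))

Computing term by term:
  P(1)·log₂(P(1)/Q(1)) = 0.0099·log₂(0.0099/0.0645) = -0.02677
  P(2)·log₂(P(2)/Q(2)) = 0.0773·log₂(0.0773/0.0116) = 0.21152
  P(3)·log₂(P(3)/Q(3)) = 0.1356·log₂(0.1356/0.0562) = 0.17231
  P(4)·log₂(P(4)/Q(4)) = 0.0846·log₂(0.0846/0.1653) = -0.08175
  P(5)·log₂(P(5)/Q(5)) = 0.6926·log₂(0.6926/0.7024) = -0.01404

D_KL(P||Q) = -0.02677 + 0.21152 + 0.17231 - 0.08175 - 0.01404 = 0.26127 ≈ 0.2613 bits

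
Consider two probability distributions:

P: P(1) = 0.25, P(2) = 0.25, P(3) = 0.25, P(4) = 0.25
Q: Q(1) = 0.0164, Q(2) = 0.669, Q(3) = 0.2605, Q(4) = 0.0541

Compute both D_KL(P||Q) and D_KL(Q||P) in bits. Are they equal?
D_KL(P||Q) = 1.1647 bits, D_KL(Q||P) = 0.7816 bits. No, they are not equal.

D_KL(P||Q) = Σ P(x) log₂(P(x)/Q(x))

Computing term by term:
  P(1)·log₂(P(1)/Q(1)) = 0.25·log₂(0.25/0.0164) = 0.98254
  P(2)·log₂(P(2)/Q(2)) = 0.25·log₂(0.25/0.669) = -0.35502
  P(3)·log₂(P(3)/Q(3)) = 0.25·log₂(0.25/0.2605) = -0.01484
  P(4)·log₂(P(4)/Q(4)) = 0.25·log₂(0.25/0.0541) = 0.55206

D_KL(P||Q) = 0.98254 - 0.35502 - 0.01484 + 0.55206 = 1.16474 ≈ 1.1647 bits

D_KL(Q||P) = Σ Q(x) log₂(Q(x)/P(x))

Computing term by term:
  Q(1)·log₂(Q(1)/P(1)) = 0.0164·log₂(0.0164/0.25) = -0.06445
  Q(2)·log₂(Q(2)/P(2)) = 0.669·log₂(0.669/0.25) = 0.95003
  Q(3)·log₂(Q(3)/P(3)) = 0.2605·log₂(0.2605/0.25) = 0.01546
  Q(4)·log₂(Q(4)/P(4)) = 0.0541·log₂(0.0541/0.25) = -0.11947

D_KL(Q||P) = -0.06445 + 0.95003 + 0.01546 - 0.11947 = 0.78157 ≈ 0.7816 bits

These are NOT equal (difference: 0.3831 bits). KL divergence is asymmetric: D_KL(P||Q) ≠ D_KL(Q||P) in general.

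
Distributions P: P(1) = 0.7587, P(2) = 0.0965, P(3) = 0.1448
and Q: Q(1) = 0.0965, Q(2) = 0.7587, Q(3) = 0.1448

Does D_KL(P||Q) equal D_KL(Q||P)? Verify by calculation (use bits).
D_KL(P||Q) = 1.9700 bits, D_KL(Q||P) = 1.9700 bits. Yes — for this pair D_KL(P||Q) = D_KL(Q||P).

D_KL(P||Q) = Σ P(x) log₂(P(x)/Q(x))

Computing term by term:
  P(1)·log₂(P(1)/Q(1)) = 0.7587·log₂(0.7587/0.0965) = 2.25708
  P(2)·log₂(P(2)/Q(2)) = 0.0965·log₂(0.0965/0.7587) = -0.28708
  P(3)·log₂(P(3)/Q(3)) = 0.1448·log₂(0.1448/0.1448) = 0.00000

D_KL(P||Q) = 2.25708 - 0.28708 + 0.00000 = 1.97000 ≈ 1.9700 bits

D_KL(Q||P) = Σ Q(x) log₂(Q(x)/P(x))

Computing term by term:
  Q(1)·log₂(Q(1)/P(1)) = 0.0965·log₂(0.0965/0.7587) = -0.28708
  Q(2)·log₂(Q(2)/P(2)) = 0.7587·log₂(0.7587/0.0965) = 2.25708
  Q(3)·log₂(Q(3)/P(3)) = 0.1448·log₂(0.1448/0.1448) = 0.00000

D_KL(Q||P) = -0.28708 + 2.25708 + 0.00000 = 1.97000 ≈ 1.9700 bits

These ARE equal here. Q is P with outcomes relabeled (Q(1) = P(2), Q(2) = P(1)) by a relabeling that is its own inverse, so the two sums contain exactly the same terms in a different order. This is a special case — KL divergence is not symmetric in general: D_KL(P||Q) ≠ D_KL(Q||P) for most P, Q.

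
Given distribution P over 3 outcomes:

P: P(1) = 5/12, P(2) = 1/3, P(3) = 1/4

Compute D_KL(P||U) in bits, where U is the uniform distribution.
0.0304 bits

U(i) = 1/3 for all i

D_KL(P||U) = Σ P(x) log₂(P(x) / (1/3))
           = Σ P(x) log₂(P(x)) + log₂(3)
           = log₂(3) - H(P)

H(P) = -Σ P(x) log₂(P(x)):
  -P(1)·log₂(P(1)) = -(5/12)·log₂(5/12) = 0.52626
  -P(2)·log₂(P(2)) = -(1/3)·log₂(1/3) = 0.52832
  -P(3)·log₂(P(3)) = -(1/4)·log₂(1/4) = 0.50000
H(P) = 0.52626 + 0.52832 + 0.50000 = 1.55458 bits

log₂(3) = 1.58496 bits

D_KL(P||U) = 1.58496 - 1.55458 = 0.03038 ≈ 0.0304 bits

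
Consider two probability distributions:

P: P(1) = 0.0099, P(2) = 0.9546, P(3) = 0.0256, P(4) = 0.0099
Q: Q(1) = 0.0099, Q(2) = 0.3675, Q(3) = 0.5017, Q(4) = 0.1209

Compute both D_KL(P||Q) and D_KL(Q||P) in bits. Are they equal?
D_KL(P||Q) = 1.1690 bits, D_KL(Q||P) = 2.0840 bits. No, they are not equal.

D_KL(P||Q) = Σ P(x) log₂(P(x)/Q(x))

Computing term by term:
  P(1)·log₂(P(1)/Q(1)) = 0.0099·log₂(0.0099/0.0099) = 0.00000
  P(2)·log₂(P(2)/Q(2)) = 0.9546·log₂(0.9546/0.3675) = 1.31463
  P(3)·log₂(P(3)/Q(3)) = 0.0256·log₂(0.0256/0.5017) = -0.10989
  P(4)·log₂(P(4)/Q(4)) = 0.0099·log₂(0.0099/0.1209) = -0.03574

D_KL(P||Q) = 0.00000 + 1.31463 - 0.10989 - 0.03574 = 1.16900 ≈ 1.1690 bits

D_KL(Q||P) = Σ Q(x) log₂(Q(x)/P(x))

Computing term by term:
  Q(1)·log₂(Q(1)/P(1)) = 0.0099·log₂(0.0099/0.0099) = 0.00000
  Q(2)·log₂(Q(2)/P(2)) = 0.3675·log₂(0.3675/0.9546) = -0.50610
  Q(3)·log₂(Q(3)/P(3)) = 0.5017·log₂(0.5017/0.0256) = 2.15360
  Q(4)·log₂(Q(4)/P(4)) = 0.1209·log₂(0.1209/0.0099) = 0.43648

D_KL(Q||P) = 0.00000 - 0.50610 + 2.15360 + 0.43648 = 2.08398 ≈ 2.0840 bits

These are NOT equal (difference: 0.9150 bits). KL divergence is asymmetric: D_KL(P||Q) ≠ D_KL(Q||P) in general.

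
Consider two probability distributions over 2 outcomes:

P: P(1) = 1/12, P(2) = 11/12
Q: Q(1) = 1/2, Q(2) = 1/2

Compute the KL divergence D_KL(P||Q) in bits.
0.5862 bits

D_KL(P||Q) = Σ P(x) log₂(P(x)/Q(x))

Computing term by term:
  P(1)·log₂(P(1)/Q(1)) = (1/12)·log₂((1/12)/(1/2)) = -0.21541
  P(2)·log₂(P(2)/Q(2)) = (11/12)·log₂((11/12)/(1/2)) = 0.80160

D_KL(P||Q) = -0.21541 + 0.80160 = 0.58619 ≈ 0.5862 bits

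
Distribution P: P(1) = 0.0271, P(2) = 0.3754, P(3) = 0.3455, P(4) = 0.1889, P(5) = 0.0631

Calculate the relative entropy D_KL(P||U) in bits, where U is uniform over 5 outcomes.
0.4148 bits

U(i) = 1/5 for all i

D_KL(P||U) = Σ P(x) log₂(P(x) / (1/5))
           = Σ P(x) log₂(P(x)) + log₂(5)
           = log₂(5) - H(P)

H(P) = -Σ P(x) log₂(P(x)):
  -P(1)·log₂(P(1)) = -(0.0271)·log₂(0.0271) = 0.14107
  -P(2)·log₂(P(2)) = -(0.3754)·log₂(0.3754) = 0.53063
  -P(3)·log₂(P(3)) = -(0.3455)·log₂(0.3455) = 0.52974
  -P(4)·log₂(P(4)) = -(0.1889)·log₂(0.1889) = 0.45417
  -P(5)·log₂(P(5)) = -(0.0631)·log₂(0.0631) = 0.25153
H(P) = 0.14107 + 0.53063 + 0.52974 + 0.45417 + 0.25153 = 1.90714 bits

log₂(5) = 2.32193 bits

D_KL(P||U) = 2.32193 - 1.90714 = 0.41479 ≈ 0.4148 bits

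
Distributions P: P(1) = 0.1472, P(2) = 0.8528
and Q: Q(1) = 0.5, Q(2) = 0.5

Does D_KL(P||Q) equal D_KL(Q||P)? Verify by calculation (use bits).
D_KL(P||Q) = 0.3972 bits, D_KL(Q||P) = 0.4969 bits. No — D_KL(P||Q) ≠ D_KL(Q||P) for this pair.

D_KL(P||Q) = Σ P(x) log₂(P(x)/Q(x))

Computing term by term:
  P(1)·log₂(P(1)/Q(1)) = 0.1472·log₂(0.1472/0.5) = -0.25968
  P(2)·log₂(P(2)/Q(2)) = 0.8528·log₂(0.8528/0.5) = 0.65689

D_KL(P||Q) = -0.25968 + 0.65689 = 0.39721 ≈ 0.3972 bits

D_KL(Q||P) = Σ Q(x) log₂(Q(x)/P(x))

Computing term by term:
  Q(1)·log₂(Q(1)/P(1)) = 0.5·log₂(0.5/0.1472) = 0.88208
  Q(2)·log₂(Q(2)/P(2)) = 0.5·log₂(0.5/0.8528) = -0.38514

D_KL(Q||P) = 0.88208 - 0.38514 = 0.49694 ≈ 0.4969 bits

These are NOT equal (difference: 0.0997 bits). KL divergence is asymmetric: D_KL(P||Q) ≠ D_KL(Q||P) in general.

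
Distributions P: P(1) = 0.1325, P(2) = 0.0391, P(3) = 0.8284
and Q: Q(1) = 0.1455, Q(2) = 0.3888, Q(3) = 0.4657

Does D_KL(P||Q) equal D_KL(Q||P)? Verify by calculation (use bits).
D_KL(P||Q) = 0.5409 bits, D_KL(Q||P) = 0.9211 bits. No — D_KL(P||Q) ≠ D_KL(Q||P) for this pair.

D_KL(P||Q) = Σ P(x) log₂(P(x)/Q(x))

Computing term by term:
  P(1)·log₂(P(1)/Q(1)) = 0.1325·log₂(0.1325/0.1455) = -0.01789
  P(2)·log₂(P(2)/Q(2)) = 0.0391·log₂(0.0391/0.3888) = -0.12957
  P(3)·log₂(P(3)/Q(3)) = 0.8284·log₂(0.8284/0.4657) = 0.68834

D_KL(P||Q) = -0.01789 - 0.12957 + 0.68834 = 0.54088 ≈ 0.5409 bits

D_KL(Q||P) = Σ Q(x) log₂(Q(x)/P(x))

Computing term by term:
  Q(1)·log₂(Q(1)/P(1)) = 0.1455·log₂(0.1455/0.1325) = 0.01965
  Q(2)·log₂(Q(2)/P(2)) = 0.3888·log₂(0.3888/0.0391) = 1.28840
  Q(3)·log₂(Q(3)/P(3)) = 0.4657·log₂(0.4657/0.8284) = -0.38696

D_KL(Q||P) = 0.01965 + 1.28840 - 0.38696 = 0.92109 ≈ 0.9211 bits

These are NOT equal (difference: 0.3802 bits). KL divergence is asymmetric: D_KL(P||Q) ≠ D_KL(Q||P) in general.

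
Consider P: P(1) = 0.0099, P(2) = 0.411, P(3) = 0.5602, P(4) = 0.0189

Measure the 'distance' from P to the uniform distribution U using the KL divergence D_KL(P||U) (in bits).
0.8303 bits

U(i) = 1/4 for all i

D_KL(P||U) = Σ P(x) log₂(P(x) / (1/4))
           = Σ P(x) log₂(P(x)) + log₂(4)
           = log₂(4) - H(P)

H(P) = -Σ P(x) log₂(P(x)):
  -P(1)·log₂(P(1)) = -(0.0099)·log₂(0.0099) = 0.06592
  -P(2)·log₂(P(2)) = -(0.411)·log₂(0.411) = 0.52723
  -P(3)·log₂(P(3)) = -(0.5602)·log₂(0.5602) = 0.46832
  -P(4)·log₂(P(4)) = -(0.0189)·log₂(0.0189) = 0.10821
H(P) = 0.06592 + 0.52723 + 0.46832 + 0.10821 = 1.16968 bits

log₂(4) = 2.00000 bits

D_KL(P||U) = 2.00000 - 1.16968 = 0.83032 ≈ 0.8303 bits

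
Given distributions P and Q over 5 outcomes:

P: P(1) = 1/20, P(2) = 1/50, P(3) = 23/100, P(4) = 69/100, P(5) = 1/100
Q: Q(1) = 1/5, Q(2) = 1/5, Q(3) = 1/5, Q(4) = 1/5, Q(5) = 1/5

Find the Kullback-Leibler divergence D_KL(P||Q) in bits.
1.0695 bits

D_KL(P||Q) = Σ P(x) log₂(P(x)/Q(x))

Computing term by term:
  P(1)·log₂(P(1)/Q(1)) = (1/20)·log₂((1/20)/(1/5)) = -0.10000
  P(2)·log₂(P(2)/Q(2)) = (1/50)·log₂((1/50)/(1/5)) = -0.06644
  P(3)·log₂(P(3)/Q(3)) = (23/100)·log₂((23/100)/(1/5)) = 0.04638
  P(4)·log₂(P(4)/Q(4)) = (69/100)·log₂((69/100)/(1/5)) = 1.23275
  P(5)·log₂(P(5)/Q(5)) = (1/100)·log₂((1/100)/(1/5)) = -0.04322

D_KL(P||Q) = -0.10000 - 0.06644 + 0.04638 + 1.23275 - 0.04322 = 1.06947 ≈ 1.0695 bits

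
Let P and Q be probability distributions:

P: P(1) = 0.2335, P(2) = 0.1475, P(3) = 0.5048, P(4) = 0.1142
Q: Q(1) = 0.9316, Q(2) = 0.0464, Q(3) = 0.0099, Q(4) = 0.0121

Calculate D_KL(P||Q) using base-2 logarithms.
3.0131 bits

D_KL(P||Q) = Σ P(x) log₂(P(x)/Q(x))

Computing term by term:
  P(1)·log₂(P(1)/Q(1)) = 0.2335·log₂(0.2335/0.9316) = -0.46613
  P(2)·log₂(P(2)/Q(2)) = 0.1475·log₂(0.1475/0.0464) = 0.24611
  P(3)·log₂(P(3)/Q(3)) = 0.5048·log₂(0.5048/0.0099) = 2.86330
  P(4)·log₂(P(4)/Q(4)) = 0.1142·log₂(0.1142/0.0121) = 0.36983

D_KL(P||Q) = -0.46613 + 0.24611 + 2.86330 + 0.36983 = 3.01311 ≈ 3.0131 bits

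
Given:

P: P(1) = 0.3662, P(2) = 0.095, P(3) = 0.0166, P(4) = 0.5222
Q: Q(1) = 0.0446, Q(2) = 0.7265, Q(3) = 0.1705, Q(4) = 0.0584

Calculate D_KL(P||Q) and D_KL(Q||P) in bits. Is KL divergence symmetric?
D_KL(P||Q) = 2.4282 bits, D_KL(Q||P) = 2.3852 bits. No, KL divergence is not symmetric.

D_KL(P||Q) = Σ P(x) log₂(P(x)/Q(x))

Computing term by term:
  P(1)·log₂(P(1)/Q(1)) = 0.3662·log₂(0.3662/0.0446) = 1.11234
  P(2)·log₂(P(2)/Q(2)) = 0.095·log₂(0.095/0.7265) = -0.27882
  P(3)·log₂(P(3)/Q(3)) = 0.0166·log₂(0.0166/0.1705) = -0.05578
  P(4)·log₂(P(4)/Q(4)) = 0.5222·log₂(0.5222/0.0584) = 1.65045

D_KL(P||Q) = 1.11234 - 0.27882 - 0.05578 + 1.65045 = 2.42819 ≈ 2.4282 bits

D_KL(Q||P) = Σ Q(x) log₂(Q(x)/P(x))

Computing term by term:
  Q(1)·log₂(Q(1)/P(1)) = 0.0446·log₂(0.0446/0.3662) = -0.13547
  Q(2)·log₂(Q(2)/P(2)) = 0.7265·log₂(0.7265/0.095) = 2.13225
  Q(3)·log₂(Q(3)/P(3)) = 0.1705·log₂(0.1705/0.0166) = 0.57297
  Q(4)·log₂(Q(4)/P(4)) = 0.0584·log₂(0.0584/0.5222) = -0.18458

D_KL(Q||P) = -0.13547 + 2.13225 + 0.57297 - 0.18458 = 2.38517 ≈ 2.3852 bits

These are NOT equal (difference: 0.0430 bits). KL divergence is asymmetric: D_KL(P||Q) ≠ D_KL(Q||P) in general.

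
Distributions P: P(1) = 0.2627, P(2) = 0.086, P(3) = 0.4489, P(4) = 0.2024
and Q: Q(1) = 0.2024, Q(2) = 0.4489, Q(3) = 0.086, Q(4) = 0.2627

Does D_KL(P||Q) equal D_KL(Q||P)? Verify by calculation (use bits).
D_KL(P||Q) = 0.8878 bits, D_KL(Q||P) = 0.8878 bits. Yes — for this pair D_KL(P||Q) = D_KL(Q||P).

D_KL(P||Q) = Σ P(x) log₂(P(x)/Q(x))

Computing term by term:
  P(1)·log₂(P(1)/Q(1)) = 0.2627·log₂(0.2627/0.2024) = 0.09883
  P(2)·log₂(P(2)/Q(2)) = 0.086·log₂(0.086/0.4489) = -0.20502
  P(3)·log₂(P(3)/Q(3)) = 0.4489·log₂(0.4489/0.086) = 1.07017
  P(4)·log₂(P(4)/Q(4)) = 0.2024·log₂(0.2024/0.2627) = -0.07614

D_KL(P||Q) = 0.09883 - 0.20502 + 1.07017 - 0.07614 = 0.88784 ≈ 0.8878 bits

D_KL(Q||P) = Σ Q(x) log₂(Q(x)/P(x))

Computing term by term:
  Q(1)·log₂(Q(1)/P(1)) = 0.2024·log₂(0.2024/0.2627) = -0.07614
  Q(2)·log₂(Q(2)/P(2)) = 0.4489·log₂(0.4489/0.086) = 1.07017
  Q(3)·log₂(Q(3)/P(3)) = 0.086·log₂(0.086/0.4489) = -0.20502
  Q(4)·log₂(Q(4)/P(4)) = 0.2627·log₂(0.2627/0.2024) = 0.09883

D_KL(Q||P) = -0.07614 + 1.07017 - 0.20502 + 0.09883 = 0.88784 ≈ 0.8878 bits

These ARE equal here. Q is P with outcomes relabeled (Q(1) = P(4), Q(2) = P(3), Q(3) = P(2), Q(4) = P(1)) by a relabeling that is its own inverse, so the two sums contain exactly the same terms in a different order. This is a special case — KL divergence is not symmetric in general: D_KL(P||Q) ≠ D_KL(Q||P) for most P, Q.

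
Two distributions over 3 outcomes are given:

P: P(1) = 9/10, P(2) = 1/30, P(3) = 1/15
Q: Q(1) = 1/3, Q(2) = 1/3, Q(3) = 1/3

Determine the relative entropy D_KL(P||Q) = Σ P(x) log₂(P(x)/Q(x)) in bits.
1.0241 bits

D_KL(P||Q) = Σ P(x) log₂(P(x)/Q(x))

Computing term by term:
  P(1)·log₂(P(1)/Q(1)) = (9/10)·log₂((9/10)/(1/3)) = 1.28966
  P(2)·log₂(P(2)/Q(2)) = (1/30)·log₂((1/30)/(1/3)) = -0.11073
  P(3)·log₂(P(3)/Q(3)) = (1/15)·log₂((1/15)/(1/3)) = -0.15480

D_KL(P||Q) = 1.28966 - 0.11073 - 0.15480 = 1.02413 ≈ 1.0241 bits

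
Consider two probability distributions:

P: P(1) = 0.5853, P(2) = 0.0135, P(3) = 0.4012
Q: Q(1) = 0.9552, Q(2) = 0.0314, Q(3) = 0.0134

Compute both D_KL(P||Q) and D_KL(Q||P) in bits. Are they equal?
D_KL(P||Q) = 1.5375 bits, D_KL(Q||P) = 0.6475 bits. No, they are not equal.

D_KL(P||Q) = Σ P(x) log₂(P(x)/Q(x))

Computing term by term:
  P(1)·log₂(P(1)/Q(1)) = 0.5853·log₂(0.5853/0.9552) = -0.41359
  P(2)·log₂(P(2)/Q(2)) = 0.0135·log₂(0.0135/0.0314) = -0.01644
  P(3)·log₂(P(3)/Q(3)) = 0.4012·log₂(0.4012/0.0134) = 1.96749

D_KL(P||Q) = -0.41359 - 0.01644 + 1.96749 = 1.53746 ≈ 1.5375 bits

D_KL(Q||P) = Σ Q(x) log₂(Q(x)/P(x))

Computing term by term:
  Q(1)·log₂(Q(1)/P(1)) = 0.9552·log₂(0.9552/0.5853) = 0.67497
  Q(2)·log₂(Q(2)/P(2)) = 0.0314·log₂(0.0314/0.0135) = 0.03824
  Q(3)·log₂(Q(3)/P(3)) = 0.0134·log₂(0.0134/0.4012) = -0.06571

D_KL(Q||P) = 0.67497 + 0.03824 - 0.06571 = 0.64750 ≈ 0.6475 bits

These are NOT equal (difference: 0.8900 bits). KL divergence is asymmetric: D_KL(P||Q) ≠ D_KL(Q||P) in general.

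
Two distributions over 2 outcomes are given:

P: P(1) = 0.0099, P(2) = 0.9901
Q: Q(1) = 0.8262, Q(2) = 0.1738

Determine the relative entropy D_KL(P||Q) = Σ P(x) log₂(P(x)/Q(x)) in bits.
2.4221 bits

D_KL(P||Q) = Σ P(x) log₂(P(x)/Q(x))

Computing term by term:
  P(1)·log₂(P(1)/Q(1)) = 0.0099·log₂(0.0099/0.8262) = -0.06319
  P(2)·log₂(P(2)/Q(2)) = 0.9901·log₂(0.9901/0.1738) = 2.48530

D_KL(P||Q) = -0.06319 + 2.48530 = 2.42211 ≈ 2.4221 bits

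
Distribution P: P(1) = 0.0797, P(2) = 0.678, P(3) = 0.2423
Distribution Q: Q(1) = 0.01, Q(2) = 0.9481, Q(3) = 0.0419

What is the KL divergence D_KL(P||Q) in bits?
0.5241 bits

D_KL(P||Q) = Σ P(x) log₂(P(x)/Q(x))

Computing term by term:
  P(1)·log₂(P(1)/Q(1)) = 0.0797·log₂(0.0797/0.01) = 0.23867
  P(2)·log₂(P(2)/Q(2)) = 0.678·log₂(0.678/0.9481) = -0.32799
  P(3)·log₂(P(3)/Q(3)) = 0.2423·log₂(0.2423/0.0419) = 0.61345

D_KL(P||Q) = 0.23867 - 0.32799 + 0.61345 = 0.52413 ≈ 0.5241 bits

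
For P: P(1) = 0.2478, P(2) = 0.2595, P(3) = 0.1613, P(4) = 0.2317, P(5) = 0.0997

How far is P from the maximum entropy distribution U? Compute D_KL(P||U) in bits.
0.0731 bits

U(i) = 1/5 for all i

D_KL(P||U) = Σ P(x) log₂(P(x) / (1/5))
           = Σ P(x) log₂(P(x)) + log₂(5)
           = log₂(5) - H(P)

H(P) = -Σ P(x) log₂(P(x)):
  -P(1)·log₂(P(1)) = -(0.2478)·log₂(0.2478) = 0.49876
  -P(2)·log₂(P(2)) = -(0.2595)·log₂(0.2595) = 0.50504
  -P(3)·log₂(P(3)) = -(0.1613)·log₂(0.1613) = 0.42457
  -P(4)·log₂(P(4)) = -(0.2317)·log₂(0.2317) = 0.48881
  -P(5)·log₂(P(5)) = -(0.0997)·log₂(0.0997) = 0.33163
H(P) = 0.49876 + 0.50504 + 0.42457 + 0.48881 + 0.33163 = 2.24881 bits

log₂(5) = 2.32193 bits

D_KL(P||U) = 2.32193 - 2.24881 = 0.07312 ≈ 0.0731 bits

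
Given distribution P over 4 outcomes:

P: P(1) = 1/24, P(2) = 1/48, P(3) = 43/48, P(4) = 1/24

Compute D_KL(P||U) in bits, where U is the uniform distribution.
1.3594 bits

U(i) = 1/4 for all i

D_KL(P||U) = Σ P(x) log₂(P(x) / (1/4))
           = Σ P(x) log₂(P(x)) + log₂(4)
           = log₂(4) - H(P)

H(P) = -Σ P(x) log₂(P(x)):
  -P(1)·log₂(P(1)) = -(1/24)·log₂(1/24) = 0.19104
  -P(2)·log₂(P(2)) = -(1/48)·log₂(1/48) = 0.11635
  -P(3)·log₂(P(3)) = -(43/48)·log₂(43/48) = 0.14217
  -P(4)·log₂(P(4)) = -(1/24)·log₂(1/24) = 0.19104
H(P) = 0.19104 + 0.11635 + 0.14217 + 0.19104 = 0.64060 bits

log₂(4) = 2.00000 bits

D_KL(P||U) = 2.00000 - 0.64060 = 1.35940 ≈ 1.3594 bits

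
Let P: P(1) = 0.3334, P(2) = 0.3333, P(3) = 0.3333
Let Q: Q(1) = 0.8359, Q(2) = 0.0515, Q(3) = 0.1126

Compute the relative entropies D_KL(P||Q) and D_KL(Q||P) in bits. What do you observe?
D_KL(P||Q) = 0.9777 bits, D_KL(Q||P) = 0.7934 bits. The two directions give different values (D_KL(P||Q) exceeds D_KL(Q||P) by 0.1843 bits): KL divergence is asymmetric.

D_KL(P||Q) = Σ P(x) log₂(P(x)/Q(x))

Computing term by term:
  P(1)·log₂(P(1)/Q(1)) = 0.3334·log₂(0.3334/0.8359) = -0.44211
  P(2)·log₂(P(2)/Q(2)) = 0.3333·log₂(0.3333/0.0515) = 0.89797
  P(3)·log₂(P(3)/Q(3)) = 0.3333·log₂(0.3333/0.1126) = 0.52182

D_KL(P||Q) = -0.44211 + 0.89797 + 0.52182 = 0.97768 ≈ 0.9777 bits

D_KL(Q||P) = Σ Q(x) log₂(Q(x)/P(x))

Computing term by term:
  Q(1)·log₂(Q(1)/P(1)) = 0.8359·log₂(0.8359/0.3334) = 1.10847
  Q(2)·log₂(Q(2)/P(2)) = 0.0515·log₂(0.0515/0.3333) = -0.13875
  Q(3)·log₂(Q(3)/P(3)) = 0.1126·log₂(0.1126/0.3333) = -0.17629

D_KL(Q||P) = 1.10847 - 0.13875 - 0.17629 = 0.79343 ≈ 0.7934 bits

These are NOT equal (difference: 0.1843 bits). KL divergence is asymmetric: D_KL(P||Q) ≠ D_KL(Q||P) in general.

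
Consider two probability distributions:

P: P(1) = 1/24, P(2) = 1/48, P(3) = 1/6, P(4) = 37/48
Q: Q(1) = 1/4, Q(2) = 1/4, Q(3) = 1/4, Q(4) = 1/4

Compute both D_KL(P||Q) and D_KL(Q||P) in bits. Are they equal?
D_KL(P||Q) = 0.9723 bits, D_KL(Q||P) = 1.2826 bits. No, they are not equal.

D_KL(P||Q) = Σ P(x) log₂(P(x)/Q(x))

Computing term by term:
  P(1)·log₂(P(1)/Q(1)) = (1/24)·log₂((1/24)/(1/4)) = -0.10771
  P(2)·log₂(P(2)/Q(2)) = (1/48)·log₂((1/48)/(1/4)) = -0.07469
  P(3)·log₂(P(3)/Q(3)) = (1/6)·log₂((1/6)/(1/4)) = -0.09749
  P(4)·log₂(P(4)/Q(4)) = (37/48)·log₂((37/48)/(1/4)) = 1.25221

D_KL(P||Q) = -0.10771 - 0.07469 - 0.09749 + 1.25221 = 0.97232 ≈ 0.9723 bits

D_KL(Q||P) = Σ Q(x) log₂(Q(x)/P(x))

Computing term by term:
  Q(1)·log₂(Q(1)/P(1)) = (1/4)·log₂((1/4)/(1/24)) = 0.64624
  Q(2)·log₂(Q(2)/P(2)) = (1/4)·log₂((1/4)/(1/48)) = 0.89624
  Q(3)·log₂(Q(3)/P(3)) = (1/4)·log₂((1/4)/(1/6)) = 0.14624
  Q(4)·log₂(Q(4)/P(4)) = (1/4)·log₂((1/4)/(37/48)) = -0.40612

D_KL(Q||P) = 0.64624 + 0.89624 + 0.14624 - 0.40612 = 1.28260 ≈ 1.2826 bits

These are NOT equal (difference: 0.3103 bits). KL divergence is asymmetric: D_KL(P||Q) ≠ D_KL(Q||P) in general.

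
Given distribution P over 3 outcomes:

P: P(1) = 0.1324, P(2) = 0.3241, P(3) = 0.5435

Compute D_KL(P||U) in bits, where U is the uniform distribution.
0.1938 bits

U(i) = 1/3 for all i

D_KL(P||U) = Σ P(x) log₂(P(x) / (1/3))
           = Σ P(x) log₂(P(x)) + log₂(3)
           = log₂(3) - H(P)

H(P) = -Σ P(x) log₂(P(x)):
  -P(1)·log₂(P(1)) = -(0.1324)·log₂(0.1324) = 0.38621
  -P(2)·log₂(P(2)) = -(0.3241)·log₂(0.3241) = 0.52682
  -P(3)·log₂(P(3)) = -(0.5435)·log₂(0.5435) = 0.47809
H(P) = 0.38621 + 0.52682 + 0.47809 = 1.39112 bits

log₂(3) = 1.58496 bits

D_KL(P||U) = 1.58496 - 1.39112 = 0.19384 ≈ 0.1938 bits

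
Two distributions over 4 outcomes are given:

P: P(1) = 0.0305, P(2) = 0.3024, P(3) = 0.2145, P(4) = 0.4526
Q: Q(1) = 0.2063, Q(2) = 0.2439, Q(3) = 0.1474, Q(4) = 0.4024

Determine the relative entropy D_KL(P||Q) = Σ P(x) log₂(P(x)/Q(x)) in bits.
0.2025 bits

D_KL(P||Q) = Σ P(x) log₂(P(x)/Q(x))

Computing term by term:
  P(1)·log₂(P(1)/Q(1)) = 0.0305·log₂(0.0305/0.2063) = -0.08411
  P(2)·log₂(P(2)/Q(2)) = 0.3024·log₂(0.3024/0.2439) = 0.09379
  P(3)·log₂(P(3)/Q(3)) = 0.2145·log₂(0.2145/0.1474) = 0.11610
  P(4)·log₂(P(4)/Q(4)) = 0.4526·log₂(0.4526/0.4024) = 0.07676

D_KL(P||Q) = -0.08411 + 0.09379 + 0.11610 + 0.07676 = 0.20254 ≈ 0.2025 bits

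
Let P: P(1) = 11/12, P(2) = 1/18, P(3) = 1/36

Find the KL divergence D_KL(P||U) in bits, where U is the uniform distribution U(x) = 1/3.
1.0946 bits

U(i) = 1/3 for all i

D_KL(P||U) = Σ P(x) log₂(P(x) / (1/3))
           = Σ P(x) log₂(P(x)) + log₂(3)
           = log₂(3) - H(P)

H(P) = -Σ P(x) log₂(P(x)):
  -P(1)·log₂(P(1)) = -(11/12)·log₂(11/12) = 0.11507
  -P(2)·log₂(P(2)) = -(1/18)·log₂(1/18) = 0.23166
  -P(3)·log₂(P(3)) = -(1/36)·log₂(1/36) = 0.14361
H(P) = 0.11507 + 0.23166 + 0.14361 = 0.49034 bits

log₂(3) = 1.58496 bits

D_KL(P||U) = 1.58496 - 0.49034 = 1.09462 ≈ 1.0946 bits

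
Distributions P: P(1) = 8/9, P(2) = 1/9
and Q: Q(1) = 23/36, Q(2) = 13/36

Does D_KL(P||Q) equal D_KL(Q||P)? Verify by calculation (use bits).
D_KL(P||Q) = 0.2346 bits, D_KL(Q||P) = 0.3097 bits. No — D_KL(P||Q) ≠ D_KL(Q||P) for this pair.

D_KL(P||Q) = Σ P(x) log₂(P(x)/Q(x))

Computing term by term:
  P(1)·log₂(P(1)/Q(1)) = (8/9)·log₂((8/9)/(23/36)) = 0.42350
  P(2)·log₂(P(2)/Q(2)) = (1/9)·log₂((1/9)/(13/36)) = -0.18894

D_KL(P||Q) = 0.42350 - 0.18894 = 0.23456 ≈ 0.2346 bits

D_KL(Q||P) = Σ Q(x) log₂(Q(x)/P(x))

Computing term by term:
  Q(1)·log₂(Q(1)/P(1)) = (23/36)·log₂((23/36)/(8/9)) = -0.30439
  Q(2)·log₂(Q(2)/P(2)) = (13/36)·log₂((13/36)/(1/9)) = 0.61405

D_KL(Q||P) = -0.30439 + 0.61405 = 0.30966 ≈ 0.3097 bits

These are NOT equal (difference: 0.0751 bits). KL divergence is asymmetric: D_KL(P||Q) ≠ D_KL(Q||P) in general.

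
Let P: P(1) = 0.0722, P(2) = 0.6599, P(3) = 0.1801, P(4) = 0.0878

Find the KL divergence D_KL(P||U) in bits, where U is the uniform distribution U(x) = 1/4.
0.5769 bits

U(i) = 1/4 for all i

D_KL(P||U) = Σ P(x) log₂(P(x) / (1/4))
           = Σ P(x) log₂(P(x)) + log₂(4)
           = log₂(4) - H(P)

H(P) = -Σ P(x) log₂(P(x)):
  -P(1)·log₂(P(1)) = -(0.0722)·log₂(0.0722) = 0.27377
  -P(2)·log₂(P(2)) = -(0.6599)·log₂(0.6599) = 0.39573
  -P(3)·log₂(P(3)) = -(0.1801)·log₂(0.1801) = 0.44541
  -P(4)·log₂(P(4)) = -(0.0878)·log₂(0.0878) = 0.30815
H(P) = 0.27377 + 0.39573 + 0.44541 + 0.30815 = 1.42306 bits

log₂(4) = 2.00000 bits

D_KL(P||U) = 2.00000 - 1.42306 = 0.57694 ≈ 0.5769 bits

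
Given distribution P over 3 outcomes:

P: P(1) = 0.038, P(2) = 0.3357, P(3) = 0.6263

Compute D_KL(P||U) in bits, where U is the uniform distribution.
0.4542 bits

U(i) = 1/3 for all i

D_KL(P||U) = Σ P(x) log₂(P(x) / (1/3))
           = Σ P(x) log₂(P(x)) + log₂(3)
           = log₂(3) - H(P)

H(P) = -Σ P(x) log₂(P(x)):
  -P(1)·log₂(P(1)) = -(0.038)·log₂(0.038) = 0.17928
  -P(2)·log₂(P(2)) = -(0.3357)·log₂(0.3357) = 0.52865
  -P(3)·log₂(P(3)) = -(0.6263)·log₂(0.6263) = 0.42280
H(P) = 0.17928 + 0.52865 + 0.42280 = 1.13073 bits

log₂(3) = 1.58496 bits

D_KL(P||U) = 1.58496 - 1.13073 = 0.45423 ≈ 0.4542 bits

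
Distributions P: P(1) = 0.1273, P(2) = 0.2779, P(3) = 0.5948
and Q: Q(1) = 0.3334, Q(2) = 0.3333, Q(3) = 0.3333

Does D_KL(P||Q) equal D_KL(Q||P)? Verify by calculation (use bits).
D_KL(P||Q) = 0.2473 bits, D_KL(Q||P) = 0.2720 bits. No — D_KL(P||Q) ≠ D_KL(Q||P) for this pair.

D_KL(P||Q) = Σ P(x) log₂(P(x)/Q(x))

Computing term by term:
  P(1)·log₂(P(1)/Q(1)) = 0.1273·log₂(0.1273/0.3334) = -0.17682
  P(2)·log₂(P(2)/Q(2)) = 0.2779·log₂(0.2779/0.3333) = -0.07288
  P(3)·log₂(P(3)/Q(3)) = 0.5948·log₂(0.5948/0.3333) = 0.49700

D_KL(P||Q) = -0.17682 - 0.07288 + 0.49700 = 0.24730 ≈ 0.2473 bits

D_KL(Q||P) = Σ Q(x) log₂(Q(x)/P(x))

Computing term by term:
  Q(1)·log₂(Q(1)/P(1)) = 0.3334·log₂(0.3334/0.1273) = 0.46310
  Q(2)·log₂(Q(2)/P(2)) = 0.3333·log₂(0.3333/0.2779) = 0.08741
  Q(3)·log₂(Q(3)/P(3)) = 0.3333·log₂(0.3333/0.5948) = -0.27850

D_KL(Q||P) = 0.46310 + 0.08741 - 0.27850 = 0.27201 ≈ 0.2720 bits

These are NOT equal (difference: 0.0247 bits). KL divergence is asymmetric: D_KL(P||Q) ≠ D_KL(Q||P) in general.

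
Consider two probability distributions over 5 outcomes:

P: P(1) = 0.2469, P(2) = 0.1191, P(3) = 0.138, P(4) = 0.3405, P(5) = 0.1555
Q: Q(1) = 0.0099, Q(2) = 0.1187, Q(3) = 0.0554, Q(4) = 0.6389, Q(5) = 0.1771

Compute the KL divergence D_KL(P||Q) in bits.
0.9897 bits

D_KL(P||Q) = Σ P(x) log₂(P(x)/Q(x))

Computing term by term:
  P(1)·log₂(P(1)/Q(1)) = 0.2469·log₂(0.2469/0.0099) = 1.14570
  P(2)·log₂(P(2)/Q(2)) = 0.1191·log₂(0.1191/0.1187) = 0.00058
  P(3)·log₂(P(3)/Q(3)) = 0.138·log₂(0.138/0.0554) = 0.18171
  P(4)·log₂(P(4)/Q(4)) = 0.3405·log₂(0.3405/0.6389) = -0.30915
  P(5)·log₂(P(5)/Q(5)) = 0.1555·log₂(0.1555/0.1771) = -0.02918

D_KL(P||Q) = 1.14570 + 0.00058 + 0.18171 - 0.30915 - 0.02918 = 0.98966 ≈ 0.9897 bits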